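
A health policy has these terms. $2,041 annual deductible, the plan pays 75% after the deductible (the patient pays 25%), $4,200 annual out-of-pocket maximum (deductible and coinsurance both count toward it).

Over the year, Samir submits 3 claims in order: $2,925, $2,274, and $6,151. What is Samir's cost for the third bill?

#1 ($2,925): deductible takes $2,041, $884 remains; patient's 25% is $221. Patient owes $2,262 (running OOP $2,262).
#2 ($2,274): 25% coinsurance on $2,274 = $568.50. Patient pays $568.50; OOP now $2,830.50.
#3 ($6,151): deductible met; 25% of $6,151 = $1,537.75. Adding that to $2,830.50 gives $4,368.25, past the $4,200 cap; patient pays only $4,200 − $2,830.50 = $1,369.50.

$1,369.50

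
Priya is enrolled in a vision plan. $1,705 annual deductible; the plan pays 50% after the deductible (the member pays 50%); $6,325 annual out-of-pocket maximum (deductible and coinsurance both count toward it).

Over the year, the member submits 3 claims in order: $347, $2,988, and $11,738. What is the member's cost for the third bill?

Bill 1, $347: entire amount goes to the deductible. Member pays $347; OOP now $347.
Bill 2, $2,988: $1,358 to deductible, leaving $1,630; member's 50% is $815. Cost to member: $2,173. OOP to date $2,520.
Bill 3, $11,738: deductible already satisfied, so member's share is 50% × $11,738 = $5,869. Adding that to $2,520 gives $8,389, past the $6,325 cap; member pays only $6,325 − $2,520 = $3,805.

$3,805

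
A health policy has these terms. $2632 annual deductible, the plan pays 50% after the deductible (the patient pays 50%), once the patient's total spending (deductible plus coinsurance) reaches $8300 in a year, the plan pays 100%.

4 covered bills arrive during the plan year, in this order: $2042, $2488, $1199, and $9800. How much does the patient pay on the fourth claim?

$4119.50

Claim 1 — $2042: fully absorbed by the deductible. Cost to patient: $2042. OOP to date $2042.
Claim 2 — $2488: deductible takes $590, $1898 remains; 50% of $1898 = $949. Patient owes $1539 (running OOP $3581).
Claim 3 — $1199: 50% coinsurance on $1199 = $599.50. Patient owes $599.50 (running OOP $4180.50).
Claim 4 — $9800: deductible already satisfied, so patient's share is 50% × $9800 = $4900. That would push OOP to $9080.50, over the $8300 cap, so patient pays $8300 − $4180.50 = $4119.50.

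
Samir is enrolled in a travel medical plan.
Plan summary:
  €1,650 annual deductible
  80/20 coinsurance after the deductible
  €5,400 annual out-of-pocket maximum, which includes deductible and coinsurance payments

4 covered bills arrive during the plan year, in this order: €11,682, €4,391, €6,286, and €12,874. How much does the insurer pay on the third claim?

€5,420.60

Claim 1 (€11,682): deductible takes €1,650, €10,032 remains; traveler's 20% is €2,006.40. Traveler pays €3,656.40; OOP now €3,656.40. Insurer: €11,682 − €3,656.40 = €8,025.60.
Claim 2 (€4,391): deductible already satisfied, so traveler's share is 20% × €4,391 = €878.20. Cost to traveler: €878.20. OOP to date €4,534.60. Plan pays €4,391 − €878.20 = €3,512.80.
Claim 3 (€6,286): deductible already satisfied, so traveler's share is 20% × €6,286 = €1,257.20. That would push OOP to €5,791.80, over the €5,400 cap, so traveler pays €5,400 − €4,534.60 = €865.40. Insurer: €6,286 − €865.40 = €5,420.60.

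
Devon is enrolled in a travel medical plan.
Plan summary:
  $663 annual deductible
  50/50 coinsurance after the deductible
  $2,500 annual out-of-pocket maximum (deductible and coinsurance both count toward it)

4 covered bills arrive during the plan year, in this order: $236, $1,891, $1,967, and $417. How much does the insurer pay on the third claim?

Claim 1 ($236): entire amount goes to the deductible. Cost to traveler: $236. OOP to date $236. Insurer: $236 − $236 = $0.
Claim 2 ($1,891): $427 to deductible, leaving $1,464; traveler's 50% is $732. Traveler owes $1,159 (running OOP $1,395). Insurer: $1,891 − $1,159 = $732.
Claim 3 ($1,967): deductible already satisfied, so traveler's share is 50% × $1,967 = $983.50. Traveler pays $983.50; OOP now $2,378.50. Insurer: $1,967 − $983.50 = $983.50.

$983.50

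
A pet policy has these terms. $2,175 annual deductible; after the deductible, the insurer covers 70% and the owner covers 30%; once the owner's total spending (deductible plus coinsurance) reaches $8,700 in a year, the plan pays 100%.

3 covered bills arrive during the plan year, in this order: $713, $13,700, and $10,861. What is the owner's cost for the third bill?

$2,853.60

Claim 1 ($713): fully absorbed by the deductible. Owner owes $713 (running OOP $713).
Claim 2 ($13,700): $1,462 finishes the deductible; $12,238 goes to coinsurance; coinsurance $12,238 × 30% = $3,671.40. Owner pays $5,133.40; OOP now $5,846.40.
Claim 3 ($10,861): deductible met; 30% of $10,861 = $3,258.30. That would push OOP to $9,104.70, over the $8,700 cap, so owner pays $8,700 − $5,846.40 = $2,853.60.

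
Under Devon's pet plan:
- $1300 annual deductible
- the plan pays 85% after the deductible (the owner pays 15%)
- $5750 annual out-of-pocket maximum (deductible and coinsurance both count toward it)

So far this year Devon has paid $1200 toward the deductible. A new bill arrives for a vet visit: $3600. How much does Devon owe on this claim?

$625

Remaining deductible: $1300 − $1200 = $100.
That leaves $3600 − $100 = $3500 for coinsurance.
Owner's 15% share of $3500 is $525.
Owner responsibility before any cap: $100 + $525 = $625.
Total out-of-pocket so far would be $1200 + $625 = $1825, below the $5750 cap — no reduction.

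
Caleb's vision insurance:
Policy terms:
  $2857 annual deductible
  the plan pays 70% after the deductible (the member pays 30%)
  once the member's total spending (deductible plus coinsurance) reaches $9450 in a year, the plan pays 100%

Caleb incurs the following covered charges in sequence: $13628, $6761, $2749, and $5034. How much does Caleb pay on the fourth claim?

$508.70

#1 ($13628): deductible takes $2857, $10771 remains; coinsurance $10771 × 30% = $3231.30. Member owes $6088.30 (running OOP $6088.30).
#2 ($6761): deductible met; 30% of $6761 = $2028.30. Member pays $2028.30; OOP now $8116.60.
#3 ($2749): deductible met; 30% of $2749 = $824.70. Member owes $824.70 (running OOP $8941.30).
#4 ($5034): 30% coinsurance on $5034 = $1510.20. OOP would hit $10451.50 > $9450, so the cap limits the member to $9450 − $8941.30 = $508.70.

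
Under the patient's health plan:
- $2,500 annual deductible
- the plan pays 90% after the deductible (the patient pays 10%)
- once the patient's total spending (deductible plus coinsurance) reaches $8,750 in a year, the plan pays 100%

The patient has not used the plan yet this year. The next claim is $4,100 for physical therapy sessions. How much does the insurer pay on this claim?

Nothing has been paid toward the $2,500 deductible, so the first $2,500 of this charge is applied there.
The remaining $1,600 (= $4,100 − $2,500) moves to coinsurance.
Coinsurance: $1,600 × 10% = $160.
That puts the patient's cost at $2,500 + $160 = $2,660 before any cap.
Total out-of-pocket so far would be $0 + $2,660 = $2,660, below the $8,750 cap — no reduction.
The plan picks up $4,100 − $2,660 = $1,440.

$1,440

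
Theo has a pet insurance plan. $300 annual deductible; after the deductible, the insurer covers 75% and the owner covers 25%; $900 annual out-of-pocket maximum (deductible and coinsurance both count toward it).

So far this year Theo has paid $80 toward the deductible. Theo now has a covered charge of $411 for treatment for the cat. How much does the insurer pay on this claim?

$143.25

$80 of the $300 deductible is already met, leaving $220.
The remaining $191 (= $411 − $220) moves to coinsurance.
Owner's 25% share of $191 is $47.75.
Owner responsibility before any cap: $220 + $47.75 = $267.75.
Year-to-date out-of-pocket becomes $80 + $267.75 = $347.75, still under the $900 maximum, so no cap applies.
The plan picks up $411 − $267.75 = $143.25.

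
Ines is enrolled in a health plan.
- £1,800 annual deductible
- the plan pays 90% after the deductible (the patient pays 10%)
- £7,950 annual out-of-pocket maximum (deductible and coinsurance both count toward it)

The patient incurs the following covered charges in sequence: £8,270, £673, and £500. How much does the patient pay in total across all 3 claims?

#1 (£8,270): £1,800 finishes the deductible; £6,470 goes to coinsurance; coinsurance £6,470 × 10% = £647. Patient pays £2,447; OOP now £2,447.
#2 (£673): deductible met; 10% of £673 = £67.30. Cost to patient: £67.30. OOP to date £2,514.30.
#3 (£500): deductible met; 10% of £500 = £50. Patient owes £50 (running OOP £2,564.30).
Summing the patient's payments: £2,447 + £67.30 + £50 = £2,564.30.

£2,564.30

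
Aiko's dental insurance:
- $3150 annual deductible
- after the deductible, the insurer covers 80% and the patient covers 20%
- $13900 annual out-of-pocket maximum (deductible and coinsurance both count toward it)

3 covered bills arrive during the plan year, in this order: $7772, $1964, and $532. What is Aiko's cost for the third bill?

$106.40

Claim 1 ($7772): $3150 finishes the deductible; $4622 goes to coinsurance; 20% of $4622 = $924.40. Patient owes $4074.40 (running OOP $4074.40).
Claim 2 ($1964): deductible already satisfied, so patient's share is 20% × $1964 = $392.80. Patient owes $392.80 (running OOP $4467.20).
Claim 3 ($532): deductible met; 20% of $532 = $106.40. Patient pays $106.40; OOP now $4573.60.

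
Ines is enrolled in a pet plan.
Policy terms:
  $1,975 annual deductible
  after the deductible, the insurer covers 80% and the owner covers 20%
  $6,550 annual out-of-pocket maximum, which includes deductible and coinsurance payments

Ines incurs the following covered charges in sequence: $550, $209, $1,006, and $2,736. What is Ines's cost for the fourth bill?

Claim 1 — $550: all of it applies to the deductible. Owner pays $550; OOP now $550.
Claim 2 — $209: entire amount goes to the deductible. Owner owes $209 (running OOP $759).
Claim 3 — $1,006: fully absorbed by the deductible. Owner pays $1,006; OOP now $1,765.
Claim 4 — $2,736: deductible takes $210, $2,526 remains; owner's 20% is $505.20. Owner pays $715.20; OOP now $2,480.20.

$715.20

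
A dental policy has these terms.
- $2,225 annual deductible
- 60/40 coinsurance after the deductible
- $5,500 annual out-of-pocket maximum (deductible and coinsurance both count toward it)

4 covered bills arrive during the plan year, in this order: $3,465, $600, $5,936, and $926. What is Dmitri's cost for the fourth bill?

$164.60

#1 ($3,465): $2,225 to deductible, leaving $1,240; coinsurance $1,240 × 40% = $496. Patient pays $2,721; OOP now $2,721.
#2 ($600): deductible already satisfied, so patient's share is 40% × $600 = $240. Patient pays $240; OOP now $2,961.
#3 ($5,936): deductible already satisfied, so patient's share is 40% × $5,936 = $2,374.40. Patient owes $2,374.40 (running OOP $5,335.40).
#4 ($926): deductible already satisfied, so patient's share is 40% × $926 = $370.40. That would push OOP to $5,705.80, over the $5,500 cap, so patient pays $5,500 − $5,335.40 = $164.60.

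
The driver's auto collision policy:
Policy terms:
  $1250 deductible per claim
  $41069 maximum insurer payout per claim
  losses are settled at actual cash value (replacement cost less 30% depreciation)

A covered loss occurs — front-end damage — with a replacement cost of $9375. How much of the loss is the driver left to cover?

At 30% depreciation, ACV = $9375 − $2812.50 = $6562.50.
Subtract the deductible: $6562.50 − $1250 = $5312.50.
That's under the $41069 cap, so the insurer reimburses the full $5312.50.
Out of pocket: $9375 − $5312.50 = $4062.50.

$4062.50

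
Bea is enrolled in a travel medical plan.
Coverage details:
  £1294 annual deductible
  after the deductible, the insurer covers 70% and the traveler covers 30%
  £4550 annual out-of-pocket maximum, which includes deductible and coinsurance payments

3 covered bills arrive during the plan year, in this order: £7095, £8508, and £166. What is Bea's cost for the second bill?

£1515.70

Claim 1 — £7095: £1294 finishes the deductible; £5801 goes to coinsurance; coinsurance £5801 × 30% = £1740.30. Traveler owes £3034.30 (running OOP £3034.30).
Claim 2 — £8508: deductible already satisfied, so traveler's share is 30% × £8508 = £2552.40. OOP would hit £5586.70 > £4550, so the cap limits the traveler to £4550 − £3034.30 = £1515.70.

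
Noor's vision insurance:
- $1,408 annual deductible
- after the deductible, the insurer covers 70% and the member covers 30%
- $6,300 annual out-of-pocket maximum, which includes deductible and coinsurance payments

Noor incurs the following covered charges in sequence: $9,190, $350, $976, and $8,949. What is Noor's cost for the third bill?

Claim 1 — $9,190: deductible takes $1,408, $7,782 remains; 30% of $7,782 = $2,334.60. Cost to member: $3,742.60. OOP to date $3,742.60.
Claim 2 — $350: 30% coinsurance on $350 = $105. Cost to member: $105. OOP to date $3,847.60.
Claim 3 — $976: deductible met; 30% of $976 = $292.80. Member pays $292.80; OOP now $4,140.40.

$292.80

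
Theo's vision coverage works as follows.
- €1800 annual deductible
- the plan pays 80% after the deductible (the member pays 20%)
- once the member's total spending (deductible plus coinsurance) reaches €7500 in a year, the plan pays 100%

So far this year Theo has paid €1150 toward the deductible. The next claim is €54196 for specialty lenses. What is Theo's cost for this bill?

€1150 of the €1800 deductible is already met, leaving €650.
That leaves €54196 − €650 = €53546 for coinsurance.
Coinsurance: €53546 × 20% = €10709.20.
So the member owes €650 + €10709.20 = €11359.20 before any cap.
Year-to-date out-of-pocket would reach €1150 + €11359.20 = €12509.20, above the €7500 maximum, so the member pays only €7500 − €1150 = €6350.

€6350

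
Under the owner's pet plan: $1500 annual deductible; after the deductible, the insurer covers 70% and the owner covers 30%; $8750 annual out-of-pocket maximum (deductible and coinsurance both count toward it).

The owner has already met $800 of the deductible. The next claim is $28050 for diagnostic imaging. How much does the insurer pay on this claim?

Deductible still to meet: $1500 − $800 = $700.
The remaining $27350 (= $28050 − $700) moves to coinsurance.
30% of $27350 = $8205 falls to the owner.
Owner responsibility before any cap: $700 + $8205 = $8905.
Year-to-date out-of-pocket would reach $800 + $8905 = $9705, above the $8750 maximum, so the owner pays only $8750 − $800 = $7950.
The insurer covers the remainder: $28050 − $7950 = $20100.

$20100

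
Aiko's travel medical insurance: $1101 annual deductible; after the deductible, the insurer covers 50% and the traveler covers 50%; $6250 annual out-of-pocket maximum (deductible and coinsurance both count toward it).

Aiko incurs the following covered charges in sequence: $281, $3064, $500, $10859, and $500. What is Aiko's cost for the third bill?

Claim 1 — $281: all of it applies to the deductible. Traveler owes $281 (running OOP $281).
Claim 2 — $3064: $820 finishes the deductible; $2244 goes to coinsurance; traveler's 50% is $1122. Traveler pays $1942; OOP now $2223.
Claim 3 — $500: deductible already satisfied, so traveler's share is 50% × $500 = $250. Traveler owes $250 (running OOP $2473).

$250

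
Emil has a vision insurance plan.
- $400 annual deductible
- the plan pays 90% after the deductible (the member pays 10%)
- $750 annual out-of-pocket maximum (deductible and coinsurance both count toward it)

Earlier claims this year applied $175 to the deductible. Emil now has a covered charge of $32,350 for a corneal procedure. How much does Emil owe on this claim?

Remaining deductible: $400 − $175 = $225.
After the $225 deductible portion, $32,350 − $225 = $32,125 is subject to coinsurance.
10% of $32,125 = $3,212.50 falls to the member.
So the member owes $225 + $3,212.50 = $3,437.50 before any cap.
Adding $3,437.50 to the $175 already spent would give $3,612.50, which exceeds the $750 cap; the member pays just $750 − $175 = $575.

$575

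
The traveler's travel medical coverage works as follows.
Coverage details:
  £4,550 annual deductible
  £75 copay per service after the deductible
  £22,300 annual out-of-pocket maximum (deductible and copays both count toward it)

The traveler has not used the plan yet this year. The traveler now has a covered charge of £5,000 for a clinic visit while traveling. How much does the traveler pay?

Deductible not yet touched, so the first £4,550 of the bill goes to the deductible.
After the £4,550 deductible portion, £5,000 − £4,550 = £450 is subject to the copay.
Copay on this service: £75.
That puts the traveler's cost at £4,550 + £75 = £4,625 before any cap.
Cumulative spending £0 + £4,625 = £4,625 stays under the £22,300 maximum.

£4,625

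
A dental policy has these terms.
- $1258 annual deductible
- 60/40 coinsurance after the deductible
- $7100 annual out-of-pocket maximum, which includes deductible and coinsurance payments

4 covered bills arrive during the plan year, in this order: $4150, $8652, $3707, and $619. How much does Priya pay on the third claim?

$1224.40

Claim 1 — $4150: $1258 finishes the deductible; $2892 goes to coinsurance; patient's 40% is $1156.80. Patient pays $2414.80; OOP now $2414.80.
Claim 2 — $8652: deductible met; 40% of $8652 = $3460.80. Patient pays $3460.80; OOP now $5875.60.
Claim 3 — $3707: 40% coinsurance on $3707 = $1482.80. OOP would hit $7358.40 > $7100, so the cap limits the patient to $7100 − $5875.60 = $1224.40.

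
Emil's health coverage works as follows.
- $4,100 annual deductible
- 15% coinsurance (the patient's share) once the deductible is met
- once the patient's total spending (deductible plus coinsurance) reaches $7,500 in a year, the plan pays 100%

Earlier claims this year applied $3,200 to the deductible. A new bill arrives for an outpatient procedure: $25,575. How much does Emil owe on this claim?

Deductible still to meet: $4,100 − $3,200 = $900.
The remaining $24,675 (= $25,575 − $900) moves to coinsurance.
Coinsurance: $24,675 × 15% = $3,701.25.
That puts the patient's cost at $900 + $3,701.25 = $4,601.25 before any cap.
That would bring total out-of-pocket to $7,801.25, past the $7,500 cap. The patient is capped at $7,500 − $3,200 = $4,300 on this claim.

$4,300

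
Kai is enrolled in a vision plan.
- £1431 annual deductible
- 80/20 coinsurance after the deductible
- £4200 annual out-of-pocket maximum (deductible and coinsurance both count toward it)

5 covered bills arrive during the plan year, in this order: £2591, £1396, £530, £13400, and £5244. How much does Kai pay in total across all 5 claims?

£4200

Bill 1, £2591: £1431 to deductible, leaving £1160; 20% of £1160 = £232. Cost to member: £1663. OOP to date £1663.
Bill 2, £1396: deductible already satisfied, so member's share is 20% × £1396 = £279.20. Member owes £279.20 (running OOP £1942.20).
Bill 3, £530: 20% coinsurance on £530 = £106. Cost to member: £106. OOP to date £2048.20.
Bill 4, £13400: deductible met; 20% of £13400 = £2680. OOP would hit £4728.20 > £4200, so the cap limits the member to £4200 − £2048.20 = £2151.80.
Bill 5, £5244: deductible met; 20% of £5244 = £1048.80. Adding that to £4200 gives £5248.80, past the £4200 cap; member pays only £4200 − £4200 = £0.
Summing the member's payments: £1663 + £279.20 + £106 + £2151.80 + £0 = £4200.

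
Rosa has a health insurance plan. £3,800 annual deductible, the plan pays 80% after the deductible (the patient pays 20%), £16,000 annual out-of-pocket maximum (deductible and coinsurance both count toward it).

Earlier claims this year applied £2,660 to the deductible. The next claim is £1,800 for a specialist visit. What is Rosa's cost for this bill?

Remaining deductible: £3,800 − £2,660 = £1,140.
After the £1,140 deductible portion, £1,800 − £1,140 = £660 is subject to coinsurance.
Patient's 20% share of £660 is £132.
Patient responsibility before any cap: £1,140 + £132 = £1,272.
Total out-of-pocket so far would be £2,660 + £1,272 = £3,932, below the £16,000 cap — no reduction.

£1,272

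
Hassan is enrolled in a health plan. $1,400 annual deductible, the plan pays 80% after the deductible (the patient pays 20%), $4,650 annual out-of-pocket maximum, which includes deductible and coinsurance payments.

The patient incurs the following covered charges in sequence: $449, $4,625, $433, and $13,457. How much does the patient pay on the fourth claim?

#1 ($449): all of it applies to the deductible. Patient pays $449; OOP now $449.
#2 ($4,625): deductible takes $951, $3,674 remains; 20% of $3,674 = $734.80. Patient pays $1,685.80; OOP now $2,134.80.
#3 ($433): deductible already satisfied, so patient's share is 20% × $433 = $86.60. Patient owes $86.60 (running OOP $2,221.40).
#4 ($13,457): deductible already satisfied, so patient's share is 20% × $13,457 = $2,691.40. OOP would hit $4,912.80 > $4,650, so the cap limits the patient to $4,650 − $2,221.40 = $2,428.60.

$2,428.60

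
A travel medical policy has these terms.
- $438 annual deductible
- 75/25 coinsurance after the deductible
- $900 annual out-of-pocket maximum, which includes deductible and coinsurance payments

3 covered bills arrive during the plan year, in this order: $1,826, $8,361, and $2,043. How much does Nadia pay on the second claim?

$115

#1 ($1,826): $438 to deductible, leaving $1,388; traveler's 25% is $347. Traveler owes $785 (running OOP $785).
#2 ($8,361): deductible met; 25% of $8,361 = $2,090.25. OOP would hit $2,875.25 > $900, so the cap limits the traveler to $900 − $785 = $115.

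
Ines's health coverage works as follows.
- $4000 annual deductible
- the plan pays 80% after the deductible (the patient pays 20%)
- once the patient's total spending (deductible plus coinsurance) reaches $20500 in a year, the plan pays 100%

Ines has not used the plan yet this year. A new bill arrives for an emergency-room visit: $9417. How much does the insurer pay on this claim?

$4333.60

The full $4000 deductible is still open; $4000 of this bill applies to it.
That leaves $9417 − $4000 = $5417 for coinsurance.
Coinsurance: $5417 × 20% = $1083.40.
So the patient owes $4000 + $1083.40 = $5083.40 before any cap.
Cumulative spending $0 + $5083.40 = $5083.40 stays under the $20500 maximum.
Insurer pays the balance: $9417 − $5083.40 = $4333.60.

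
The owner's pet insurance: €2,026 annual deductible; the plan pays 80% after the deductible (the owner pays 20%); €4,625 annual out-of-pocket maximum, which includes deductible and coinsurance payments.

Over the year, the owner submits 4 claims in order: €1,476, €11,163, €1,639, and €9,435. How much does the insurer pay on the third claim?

#1 (€1,476): entire amount goes to the deductible. Owner owes €1,476 (running OOP €1,476). Plan pays €1,476 − €1,476 = €0.
#2 (€11,163): €550 finishes the deductible; €10,613 goes to coinsurance; 20% of €10,613 = €2,122.60. Cost to owner: €2,672.60. OOP to date €4,148.60. Plan pays €11,163 − €2,672.60 = €8,490.40.
#3 (€1,639): 20% coinsurance on €1,639 = €327.80. Cost to owner: €327.80. OOP to date €4,476.40. Insurer: €1,639 − €327.80 = €1,311.20.

€1,311.20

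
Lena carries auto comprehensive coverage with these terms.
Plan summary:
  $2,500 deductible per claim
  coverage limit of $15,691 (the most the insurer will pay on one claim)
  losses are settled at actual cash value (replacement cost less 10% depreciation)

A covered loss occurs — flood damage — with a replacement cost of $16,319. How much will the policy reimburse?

Actual cash value after 10% depreciation: $16,319 × 90% = $14,687.10.
Less the $2,500 deductible: $14,687.10 − $2,500 = $12,187.10.
That's under the $15,691 cap, so the insurer reimburses the full $12,187.10.

$12,187.10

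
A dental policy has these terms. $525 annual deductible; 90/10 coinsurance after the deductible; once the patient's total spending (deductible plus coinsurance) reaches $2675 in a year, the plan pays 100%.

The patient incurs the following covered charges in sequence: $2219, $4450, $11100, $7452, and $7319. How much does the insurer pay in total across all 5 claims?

$29865

Claim 1 ($2219): $525 finishes the deductible; $1694 goes to coinsurance; patient's 10% is $169.40. Cost to patient: $694.40. OOP to date $694.40. Plan pays $2219 − $694.40 = $1524.60.
Claim 2 ($4450): 10% coinsurance on $4450 = $445. Cost to patient: $445. OOP to date $1139.40. Insurer: $4450 − $445 = $4005.
Claim 3 ($11100): deductible met; 10% of $11100 = $1110. Cost to patient: $1110. OOP to date $2249.40. Insurer: $11100 − $1110 = $9990.
Claim 4 ($7452): deductible met; 10% of $7452 = $745.20. That would push OOP to $2994.60, over the $2675 cap, so patient pays $2675 − $2249.40 = $425.60. Plan pays $7452 − $425.60 = $7026.40.
Claim 5 ($7319): deductible already satisfied, so patient's share is 10% × $7319 = $731.90. OOP would hit $3406.90 > $2675, so the cap limits the patient to $2675 − $2675 = $0. Plan pays $7319 − $0 = $7319.
Insurer total: $1524.60 + $4005 + $9990 + $7026.40 + $7319 = $29865.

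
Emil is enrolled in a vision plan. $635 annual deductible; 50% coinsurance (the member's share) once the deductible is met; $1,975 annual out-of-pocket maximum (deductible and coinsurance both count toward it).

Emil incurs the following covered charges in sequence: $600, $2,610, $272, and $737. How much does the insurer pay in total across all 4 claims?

#1 ($600): entire amount goes to the deductible. Member owes $600 (running OOP $600). Insurer: $600 − $600 = $0.
#2 ($2,610): $35 to deductible, leaving $2,575; 50% of $2,575 = $1,287.50. Member owes $1,322.50 (running OOP $1,922.50). Insurer: $2,610 − $1,322.50 = $1,287.50.
#3 ($272): deductible met; 50% of $272 = $136. That would push OOP to $2,058.50, over the $1,975 cap, so member pays $1,975 − $1,922.50 = $52.50. Insurer: $272 − $52.50 = $219.50.
#4 ($737): deductible met; 50% of $737 = $368.50. OOP would hit $2,343.50 > $1,975, so the cap limits the member to $1,975 − $1,975 = $0. Plan pays $737 − $0 = $737.
Insurer total = bills − member's total = $4,219 − $1,975 = $2,244.

$2,244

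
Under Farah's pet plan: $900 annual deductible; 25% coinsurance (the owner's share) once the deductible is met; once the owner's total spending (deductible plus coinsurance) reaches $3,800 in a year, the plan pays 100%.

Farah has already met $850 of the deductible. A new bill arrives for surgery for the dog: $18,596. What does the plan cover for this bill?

$15,646

Deductible still to meet: $900 − $850 = $50.
After the $50 deductible portion, $18,596 − $50 = $18,546 is subject to coinsurance.
Coinsurance: $18,546 × 25% = $4,636.50.
That puts the owner's cost at $50 + $4,636.50 = $4,686.50 before any cap.
That would bring total out-of-pocket to $5,536.50, past the $3,800 cap. The owner is capped at $3,800 − $850 = $2,950 on this claim.
Insurer pays the balance: $18,596 − $2,950 = $15,646.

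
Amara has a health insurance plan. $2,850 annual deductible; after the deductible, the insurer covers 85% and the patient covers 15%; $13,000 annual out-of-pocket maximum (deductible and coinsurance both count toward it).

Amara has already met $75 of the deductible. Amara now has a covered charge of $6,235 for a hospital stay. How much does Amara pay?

Remaining deductible: $2,850 − $75 = $2,775.
After the $2,775 deductible portion, $6,235 − $2,775 = $3,460 is subject to coinsurance.
15% of $3,460 = $519 falls to the patient.
So the patient owes $2,775 + $519 = $3,294 before any cap.
Cumulative spending $75 + $3,294 = $3,369 stays under the $13,000 maximum.

$3,294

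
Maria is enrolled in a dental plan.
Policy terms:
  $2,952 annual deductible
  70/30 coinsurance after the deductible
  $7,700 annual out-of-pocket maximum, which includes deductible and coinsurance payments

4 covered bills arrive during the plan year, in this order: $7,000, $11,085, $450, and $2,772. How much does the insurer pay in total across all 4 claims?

Claim 1 — $7,000: $2,952 to deductible, leaving $4,048; 30% of $4,048 = $1,214.40. Patient owes $4,166.40 (running OOP $4,166.40). Plan pays $7,000 − $4,166.40 = $2,833.60.
Claim 2 — $11,085: deductible already satisfied, so patient's share is 30% × $11,085 = $3,325.50. Patient owes $3,325.50 (running OOP $7,491.90). Insurer: $11,085 − $3,325.50 = $7,759.50.
Claim 3 — $450: deductible met; 30% of $450 = $135. Patient owes $135 (running OOP $7,626.90). Insurer: $450 − $135 = $315.
Claim 4 — $2,772: deductible already satisfied, so patient's share is 30% × $2,772 = $831.60. Adding that to $7,626.90 gives $8,458.50, past the $7,700 cap; patient pays only $7,700 − $7,626.90 = $73.10. Plan pays $2,772 − $73.10 = $2,698.90.
Insurer total = bills − patient's total = $21,307 − $7,700 = $13,607.

$13,607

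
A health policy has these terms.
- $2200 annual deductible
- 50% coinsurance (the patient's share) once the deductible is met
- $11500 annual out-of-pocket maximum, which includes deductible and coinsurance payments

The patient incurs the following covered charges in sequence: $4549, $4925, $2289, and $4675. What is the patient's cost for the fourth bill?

$2337.50

Claim 1 ($4549): $2200 finishes the deductible; $2349 goes to coinsurance; 50% of $2349 = $1174.50. Cost to patient: $3374.50. OOP to date $3374.50.
Claim 2 ($4925): deductible already satisfied, so patient's share is 50% × $4925 = $2462.50. Cost to patient: $2462.50. OOP to date $5837.
Claim 3 ($2289): deductible met; 50% of $2289 = $1144.50. Cost to patient: $1144.50. OOP to date $6981.50.
Claim 4 ($4675): 50% coinsurance on $4675 = $2337.50. Cost to patient: $2337.50. OOP to date $9319.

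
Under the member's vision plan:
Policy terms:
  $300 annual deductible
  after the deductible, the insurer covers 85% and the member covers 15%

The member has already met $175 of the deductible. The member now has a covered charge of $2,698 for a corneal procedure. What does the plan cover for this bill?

Deductible still to meet: $300 − $175 = $125.
After the $125 deductible portion, $2,698 − $125 = $2,573 is subject to coinsurance.
Member's 15% share of $2,573 is $385.95.
That puts the member's cost at $125 + $385.95 = $510.95.
The insurer covers the remainder: $2,698 − $510.95 = $2,187.05.

$2,187.05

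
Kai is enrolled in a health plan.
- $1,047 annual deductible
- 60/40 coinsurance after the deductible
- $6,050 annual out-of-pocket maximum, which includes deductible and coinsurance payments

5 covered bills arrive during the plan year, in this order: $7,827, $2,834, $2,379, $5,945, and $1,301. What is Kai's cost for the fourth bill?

$205.80

Bill 1, $7,827: $1,047 to deductible, leaving $6,780; patient's 40% is $2,712. Cost to patient: $3,759. OOP to date $3,759.
Bill 2, $2,834: 40% coinsurance on $2,834 = $1,133.60. Patient pays $1,133.60; OOP now $4,892.60.
Bill 3, $2,379: deductible met; 40% of $2,379 = $951.60. Cost to patient: $951.60. OOP to date $5,844.20.
Bill 4, $5,945: deductible already satisfied, so patient's share is 40% × $5,945 = $2,378. Adding that to $5,844.20 gives $8,222.20, past the $6,050 cap; patient pays only $6,050 − $5,844.20 = $205.80.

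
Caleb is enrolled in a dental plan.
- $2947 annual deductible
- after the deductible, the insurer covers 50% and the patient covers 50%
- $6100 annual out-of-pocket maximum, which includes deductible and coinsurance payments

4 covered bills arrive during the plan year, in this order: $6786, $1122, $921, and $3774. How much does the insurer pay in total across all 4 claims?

Bill 1, $6786: $2947 to deductible, leaving $3839; 50% of $3839 = $1919.50. Patient owes $4866.50 (running OOP $4866.50). Insurer: $6786 − $4866.50 = $1919.50.
Bill 2, $1122: 50% coinsurance on $1122 = $561. Cost to patient: $561. OOP to date $5427.50. Insurer: $1122 − $561 = $561.
Bill 3, $921: deductible already satisfied, so patient's share is 50% × $921 = $460.50. Patient pays $460.50; OOP now $5888. Plan pays $921 − $460.50 = $460.50.
Bill 4, $3774: deductible met; 50% of $3774 = $1887. That would push OOP to $7775, over the $6100 cap, so patient pays $6100 − $5888 = $212. Insurer: $3774 − $212 = $3562.
Insurer total: $1919.50 + $561 + $460.50 + $3562 = $6503.

$6503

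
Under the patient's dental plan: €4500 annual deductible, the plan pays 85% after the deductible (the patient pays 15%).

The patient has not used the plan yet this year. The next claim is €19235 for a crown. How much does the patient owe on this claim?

Nothing has been paid toward the €4500 deductible, so the first €4500 of this charge is applied there.
The remaining €14735 (= €19235 − €4500) moves to coinsurance.
15% of €14735 = €2210.25 falls to the patient.
That puts the patient's cost at €4500 + €2210.25 = €6710.25.

€6710.25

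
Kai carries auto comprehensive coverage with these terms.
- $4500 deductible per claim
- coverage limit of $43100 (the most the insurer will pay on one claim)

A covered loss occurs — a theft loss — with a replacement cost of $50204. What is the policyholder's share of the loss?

$7104

After the deductible, $50204 − $4500 = $45704 remains.
The $43100 per-incident cap binds; insurer pays $43100.
Policyholder's share is the uncovered remainder: $50204 − $43100 = $7104.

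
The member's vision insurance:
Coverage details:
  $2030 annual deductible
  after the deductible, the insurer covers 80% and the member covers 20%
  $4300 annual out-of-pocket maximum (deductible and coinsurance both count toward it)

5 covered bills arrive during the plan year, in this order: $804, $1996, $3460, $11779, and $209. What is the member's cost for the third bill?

$692

Bill 1, $804: fully absorbed by the deductible. Member pays $804; OOP now $804.
Bill 2, $1996: deductible takes $1226, $770 remains; 20% of $770 = $154. Cost to member: $1380. OOP to date $2184.
Bill 3, $3460: deductible met; 20% of $3460 = $692. Member owes $692 (running OOP $2876).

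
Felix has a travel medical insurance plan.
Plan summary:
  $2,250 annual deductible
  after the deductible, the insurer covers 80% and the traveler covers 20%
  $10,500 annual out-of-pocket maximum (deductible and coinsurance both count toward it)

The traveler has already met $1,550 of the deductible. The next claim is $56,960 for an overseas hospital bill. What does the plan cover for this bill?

Deductible still to meet: $2,250 − $1,550 = $700.
The remaining $56,260 (= $56,960 − $700) moves to coinsurance.
20% of $56,260 = $11,252 falls to the traveler.
So the traveler owes $700 + $11,252 = $11,952 before any cap.
That would bring total out-of-pocket to $13,502, past the $10,500 cap. The traveler is capped at $10,500 − $1,550 = $8,950 on this claim.
The insurer covers the remainder: $56,960 − $8,950 = $48,010.

$48,010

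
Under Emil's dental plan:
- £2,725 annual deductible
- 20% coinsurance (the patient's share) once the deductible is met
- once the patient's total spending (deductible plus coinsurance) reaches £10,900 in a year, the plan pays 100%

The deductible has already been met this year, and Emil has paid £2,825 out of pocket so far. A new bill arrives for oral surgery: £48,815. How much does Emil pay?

With the deductible met, the entire £48,815 is subject to coinsurance.
20% of £48,815 = £9,763 falls to the patient.
That would bring total out-of-pocket to £12,588, past the £10,900 cap. The patient is capped at £10,900 − £2,825 = £8,075 on this claim.

£8,075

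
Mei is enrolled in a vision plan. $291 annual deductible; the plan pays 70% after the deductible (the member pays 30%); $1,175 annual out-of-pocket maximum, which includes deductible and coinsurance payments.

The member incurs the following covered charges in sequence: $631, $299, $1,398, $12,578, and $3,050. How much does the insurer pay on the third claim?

Claim 1 ($631): $291 finishes the deductible; $340 goes to coinsurance; coinsurance $340 × 30% = $102. Member owes $393 (running OOP $393). Plan pays $631 − $393 = $238.
Claim 2 ($299): deductible met; 30% of $299 = $89.70. Member pays $89.70; OOP now $482.70. Plan pays $299 − $89.70 = $209.30.
Claim 3 ($1,398): deductible met; 30% of $1,398 = $419.40. Cost to member: $419.40. OOP to date $902.10. Plan pays $1,398 − $419.40 = $978.60.

$978.60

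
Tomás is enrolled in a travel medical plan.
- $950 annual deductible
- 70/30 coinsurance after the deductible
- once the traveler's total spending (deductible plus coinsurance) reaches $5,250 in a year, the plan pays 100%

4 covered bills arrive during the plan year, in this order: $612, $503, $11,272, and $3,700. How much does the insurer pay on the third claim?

$7,890.40

Claim 1 — $612: entire amount goes to the deductible. Traveler owes $612 (running OOP $612). Insurer: $612 − $612 = $0.
Claim 2 — $503: $338 to deductible, leaving $165; 30% of $165 = $49.50. Traveler pays $387.50; OOP now $999.50. Insurer: $503 − $387.50 = $115.50.
Claim 3 — $11,272: deductible already satisfied, so traveler's share is 30% × $11,272 = $3,381.60. Traveler pays $3,381.60; OOP now $4,381.10. Plan pays $11,272 − $3,381.60 = $7,890.40.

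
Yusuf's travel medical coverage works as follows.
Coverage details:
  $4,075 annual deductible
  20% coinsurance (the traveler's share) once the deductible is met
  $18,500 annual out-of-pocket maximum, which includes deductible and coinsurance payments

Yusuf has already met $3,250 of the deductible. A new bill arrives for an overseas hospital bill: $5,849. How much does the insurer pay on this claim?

$4,019.20

Deductible still to meet: $4,075 − $3,250 = $825.
That leaves $5,849 − $825 = $5,024 for coinsurance.
Coinsurance: $5,024 × 20% = $1,004.80.
Traveler responsibility before any cap: $825 + $1,004.80 = $1,829.80.
Total out-of-pocket so far would be $3,250 + $1,829.80 = $5,079.80, below the $18,500 cap — no reduction.
The plan picks up $5,849 − $1,829.80 = $4,019.20.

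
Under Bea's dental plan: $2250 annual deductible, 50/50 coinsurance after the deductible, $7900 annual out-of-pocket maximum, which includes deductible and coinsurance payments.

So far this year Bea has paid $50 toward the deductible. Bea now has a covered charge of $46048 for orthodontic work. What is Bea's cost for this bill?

$50 of the $2250 deductible is already met, leaving $2200.
After the $2200 deductible portion, $46048 − $2200 = $43848 is subject to coinsurance.
Coinsurance: $43848 × 50% = $21924.
That puts the patient's cost at $2200 + $21924 = $24124 before any cap.
Year-to-date out-of-pocket would reach $50 + $24124 = $24174, above the $7900 maximum, so the patient pays only $7900 − $50 = $7850.

$7850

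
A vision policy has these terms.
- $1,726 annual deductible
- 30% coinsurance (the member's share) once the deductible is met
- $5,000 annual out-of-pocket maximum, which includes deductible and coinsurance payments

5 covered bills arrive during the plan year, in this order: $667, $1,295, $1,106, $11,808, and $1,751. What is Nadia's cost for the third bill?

Claim 1 — $667: entire amount goes to the deductible. Member pays $667; OOP now $667.
Claim 2 — $1,295: $1,059 finishes the deductible; $236 goes to coinsurance; coinsurance $236 × 30% = $70.80. Cost to member: $1,129.80. OOP to date $1,796.80.
Claim 3 — $1,106: 30% coinsurance on $1,106 = $331.80. Member owes $331.80 (running OOP $2,128.60).

$331.80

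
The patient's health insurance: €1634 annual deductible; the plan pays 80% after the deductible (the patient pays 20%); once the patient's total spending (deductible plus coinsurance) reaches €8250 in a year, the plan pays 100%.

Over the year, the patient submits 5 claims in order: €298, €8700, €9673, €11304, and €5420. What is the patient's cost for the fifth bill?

€947.80

#1 (€298): all of it applies to the deductible. Cost to patient: €298. OOP to date €298.
#2 (€8700): €1336 finishes the deductible; €7364 goes to coinsurance; 20% of €7364 = €1472.80. Cost to patient: €2808.80. OOP to date €3106.80.
#3 (€9673): deductible already satisfied, so patient's share is 20% × €9673 = €1934.60. Patient owes €1934.60 (running OOP €5041.40).
#4 (€11304): deductible already satisfied, so patient's share is 20% × €11304 = €2260.80. Patient owes €2260.80 (running OOP €7302.20).
#5 (€5420): 20% coinsurance on €5420 = €1084. Adding that to €7302.20 gives €8386.20, past the €8250 cap; patient pays only €8250 − €7302.20 = €947.80.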